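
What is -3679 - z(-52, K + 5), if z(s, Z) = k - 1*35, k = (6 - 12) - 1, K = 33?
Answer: -3637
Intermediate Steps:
k = -7 (k = -6 - 1 = -7)
z(s, Z) = -42 (z(s, Z) = -7 - 1*35 = -7 - 35 = -42)
-3679 - z(-52, K + 5) = -3679 - 1*(-42) = -3679 + 42 = -3637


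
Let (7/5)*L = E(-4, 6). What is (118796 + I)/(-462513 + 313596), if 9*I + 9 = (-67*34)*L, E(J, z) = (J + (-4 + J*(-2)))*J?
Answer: -118795/148917 ≈ -0.79773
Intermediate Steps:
E(J, z) = J*(-4 - J) (E(J, z) = (J + (-4 - 2*J))*J = (-4 - J)*J = J*(-4 - J))
L = 0 (L = 5*(-1*(-4)*(4 - 4))/7 = 5*(-1*(-4)*0)/7 = (5/7)*0 = 0)
I = -1 (I = -1 + (-67*34*0)/9 = -1 + (-2278*0)/9 = -1 + (⅑)*0 = -1 + 0 = -1)
(118796 + I)/(-462513 + 313596) = (118796 - 1)/(-462513 + 313596) = 118795/(-148917) = 118795*(-1/148917) = -118795/148917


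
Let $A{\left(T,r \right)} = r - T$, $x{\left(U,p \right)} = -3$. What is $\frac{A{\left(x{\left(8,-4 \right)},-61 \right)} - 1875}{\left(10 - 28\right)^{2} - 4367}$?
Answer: $\frac{1933}{4043} \approx 0.47811$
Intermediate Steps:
$\frac{A{\left(x{\left(8,-4 \right)},-61 \right)} - 1875}{\left(10 - 28\right)^{2} - 4367} = \frac{\left(-61 - -3\right) - 1875}{\left(10 - 28\right)^{2} - 4367} = \frac{\left(-61 + 3\right) - 1875}{\left(-18\right)^{2} - 4367} = \frac{-58 - 1875}{324 - 4367} = - \frac{1933}{-4043} = \left(-1933\right) \left(- \frac{1}{4043}\right) = \frac{1933}{4043}$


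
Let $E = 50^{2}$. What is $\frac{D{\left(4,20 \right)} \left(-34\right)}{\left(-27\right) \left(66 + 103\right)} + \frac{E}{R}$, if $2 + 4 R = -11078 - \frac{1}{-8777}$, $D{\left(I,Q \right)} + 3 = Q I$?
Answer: $- \frac{145896211738}{443747912517} \approx -0.32878$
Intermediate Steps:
$D{\left(I,Q \right)} = -3 + I Q$ ($D{\left(I,Q \right)} = -3 + Q I = -3 + I Q$)
$R = - \frac{97249159}{35108}$ ($R = - \frac{1}{2} + \frac{-11078 - \frac{1}{-8777}}{4} = - \frac{1}{2} + \frac{-11078 - - \frac{1}{8777}}{4} = - \frac{1}{2} + \frac{-11078 + \frac{1}{8777}}{4} = - \frac{1}{2} + \frac{1}{4} \left(- \frac{97231605}{8777}\right) = - \frac{1}{2} - \frac{97231605}{35108} = - \frac{97249159}{35108} \approx -2770.0$)
$E = 2500$
$\frac{D{\left(4,20 \right)} \left(-34\right)}{\left(-27\right) \left(66 + 103\right)} + \frac{E}{R} = \frac{\left(-3 + 4 \cdot 20\right) \left(-34\right)}{\left(-27\right) \left(66 + 103\right)} + \frac{2500}{- \frac{97249159}{35108}} = \frac{\left(-3 + 80\right) \left(-34\right)}{\left(-27\right) 169} + 2500 \left(- \frac{35108}{97249159}\right) = \frac{77 \left(-34\right)}{-4563} - \frac{87770000}{97249159} = \left(-2618\right) \left(- \frac{1}{4563}\right) - \frac{87770000}{97249159} = \frac{2618}{4563} - \frac{87770000}{97249159} = - \frac{145896211738}{443747912517}$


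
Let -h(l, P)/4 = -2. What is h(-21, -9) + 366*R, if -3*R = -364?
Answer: 44416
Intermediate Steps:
R = 364/3 (R = -⅓*(-364) = 364/3 ≈ 121.33)
h(l, P) = 8 (h(l, P) = -4*(-2) = 8)
h(-21, -9) + 366*R = 8 + 366*(364/3) = 8 + 44408 = 44416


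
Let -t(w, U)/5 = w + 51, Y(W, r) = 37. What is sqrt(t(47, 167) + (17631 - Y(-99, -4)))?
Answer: 4*sqrt(1069) ≈ 130.78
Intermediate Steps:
t(w, U) = -255 - 5*w (t(w, U) = -5*(w + 51) = -5*(51 + w) = -255 - 5*w)
sqrt(t(47, 167) + (17631 - Y(-99, -4))) = sqrt((-255 - 5*47) + (17631 - 1*37)) = sqrt((-255 - 235) + (17631 - 37)) = sqrt(-490 + 17594) = sqrt(17104) = 4*sqrt(1069)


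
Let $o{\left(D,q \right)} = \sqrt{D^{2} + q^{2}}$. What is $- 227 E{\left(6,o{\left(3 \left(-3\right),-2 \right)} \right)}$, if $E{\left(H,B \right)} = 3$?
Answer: $-681$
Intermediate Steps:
$- 227 E{\left(6,o{\left(3 \left(-3\right),-2 \right)} \right)} = \left(-227\right) 3 = -681$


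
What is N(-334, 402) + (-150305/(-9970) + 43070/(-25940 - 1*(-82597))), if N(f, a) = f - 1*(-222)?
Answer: -10864046839/112974058 ≈ -96.164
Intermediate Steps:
N(f, a) = 222 + f (N(f, a) = f + 222 = 222 + f)
N(-334, 402) + (-150305/(-9970) + 43070/(-25940 - 1*(-82597))) = (222 - 334) + (-150305/(-9970) + 43070/(-25940 - 1*(-82597))) = -112 + (-150305*(-1/9970) + 43070/(-25940 + 82597)) = -112 + (30061/1994 + 43070/56657) = -112 + 1789047657/112974058 = -10864046839/112974058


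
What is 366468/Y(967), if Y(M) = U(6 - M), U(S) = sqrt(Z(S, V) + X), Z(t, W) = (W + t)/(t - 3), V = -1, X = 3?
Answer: 366468*sqrt(928814)/1927 ≈ 1.8328e+5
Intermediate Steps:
Z(t, W) = (W + t)/(-3 + t)
U(S) = sqrt(3 + (-1 + S)/(-3 + S)) (U(S) = sqrt((-1 + S)/(-3 + S) + 3) = sqrt(3 + (-1 + S)/(-3 + S)))
Y(M) = sqrt(2)*sqrt((7 - 2*M)/(3 - M)) (Y(M) = sqrt(2)*sqrt((-5 + 2*(6 - M))/(-3 + (6 - M))) = sqrt(2)*sqrt((-5 + (12 - 2*M))/(3 - M)) = sqrt(2)*sqrt((7 - 2*M)/(3 - M)))
366468/Y(967) = 366468/((sqrt(2)*sqrt((-7 + 2*967)/(-3 + 967)))) = 366468/((sqrt(2)*sqrt((-7 + 1934)/964))) = 366468/((sqrt(2)*sqrt((1/964)*1927))) = 366468/((sqrt(2)*sqrt(1927/964))) = 366468/((sqrt(2)*(sqrt(464407)/482))) = 366468/((sqrt(928814)/482)) = 366468*(sqrt(928814)/1927) = 366468*sqrt(928814)/1927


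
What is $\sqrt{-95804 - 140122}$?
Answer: $3 i \sqrt{26214} \approx 485.72 i$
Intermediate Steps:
$\sqrt{-95804 - 140122} = \sqrt{-235926} = 3 i \sqrt{26214}$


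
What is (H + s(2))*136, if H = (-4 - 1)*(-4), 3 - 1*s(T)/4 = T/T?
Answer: 3808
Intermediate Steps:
s(T) = 8 (s(T) = 12 - 4*T/T = 12 - 4*1 = 12 - 4 = 8)
H = 20 (H = -5*(-4) = 20)
(H + s(2))*136 = (20 + 8)*136 = 28*136 = 3808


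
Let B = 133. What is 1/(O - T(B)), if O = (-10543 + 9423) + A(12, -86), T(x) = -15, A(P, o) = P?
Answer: -1/1093 ≈ -0.00091491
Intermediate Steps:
O = -1108 (O = (-10543 + 9423) + 12 = -1120 + 12 = -1108)
1/(O - T(B)) = 1/(-1108 - 1*(-15)) = 1/(-1108 + 15) = 1/(-1093) = -1/1093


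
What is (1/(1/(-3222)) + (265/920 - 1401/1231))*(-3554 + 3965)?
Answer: -300025244319/226504 ≈ -1.3246e+6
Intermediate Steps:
(1/(1/(-3222)) + (265/920 - 1401/1231))*(-3554 + 3965) = (1/(-1/3222) + (265*(1/920) - 1401*1/1231))*411 = (-3222 + (53/184 - 1401/1231))*411 = (-3222 - 192541/226504)*411 = -729988429/226504*411 = -300025244319/226504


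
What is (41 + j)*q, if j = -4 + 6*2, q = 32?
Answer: 1568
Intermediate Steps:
j = 8 (j = -4 + 12 = 8)
(41 + j)*q = (41 + 8)*32 = 49*32 = 1568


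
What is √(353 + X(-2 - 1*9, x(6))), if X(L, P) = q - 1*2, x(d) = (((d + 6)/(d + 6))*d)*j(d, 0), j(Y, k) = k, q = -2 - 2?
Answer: √347 ≈ 18.628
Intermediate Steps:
q = -4
x(d) = 0 (x(d) = (((d + 6)/(d + 6))*d)*0 = (((6 + d)/(6 + d))*d)*0 = (1*d)*0 = d*0 = 0)
X(L, P) = -6 (X(L, P) = -4 - 1*2 = -4 - 2 = -6)
√(353 + X(-2 - 1*9, x(6))) = √(353 - 6) = √347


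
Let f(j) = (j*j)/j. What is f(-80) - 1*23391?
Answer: -23471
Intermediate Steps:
f(j) = j (f(j) = j²/j = j)
f(-80) - 1*23391 = -80 - 1*23391 = -80 - 23391 = -23471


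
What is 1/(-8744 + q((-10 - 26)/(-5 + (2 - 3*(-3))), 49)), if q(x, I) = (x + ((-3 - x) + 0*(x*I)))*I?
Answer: -1/8891 ≈ -0.00011247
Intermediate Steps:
q(x, I) = -3*I (q(x, I) = (x + ((-3 - x) + 0*(I*x)))*I = (x + ((-3 - x) + 0))*I = (x + (-3 - x))*I = -3*I)
1/(-8744 + q((-10 - 26)/(-5 + (2 - 3*(-3))), 49)) = 1/(-8744 - 3*49) = 1/(-8744 - 147) = 1/(-8891) = -1/8891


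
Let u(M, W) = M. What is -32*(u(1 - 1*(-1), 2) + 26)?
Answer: -896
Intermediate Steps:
-32*(u(1 - 1*(-1), 2) + 26) = -32*((1 - 1*(-1)) + 26) = -32*((1 + 1) + 26) = -32*(2 + 26) = -32*28 = -896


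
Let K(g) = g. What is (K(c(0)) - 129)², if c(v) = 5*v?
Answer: 16641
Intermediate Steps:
(K(c(0)) - 129)² = (5*0 - 129)² = (0 - 129)² = (-129)² = 16641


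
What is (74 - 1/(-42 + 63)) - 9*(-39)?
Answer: 8924/21 ≈ 424.95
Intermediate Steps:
(74 - 1/(-42 + 63)) - 9*(-39) = (74 - 1/21) + 351 = 1553/21 + 351 = 8924/21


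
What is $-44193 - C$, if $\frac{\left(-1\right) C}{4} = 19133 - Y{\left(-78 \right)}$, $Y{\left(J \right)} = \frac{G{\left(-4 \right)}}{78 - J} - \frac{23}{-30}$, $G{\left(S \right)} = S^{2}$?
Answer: $\frac{2101809}{65} \approx 32336.0$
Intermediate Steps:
$Y{\left(J \right)} = \frac{23}{30} + \frac{16}{78 - J}$ ($Y{\left(J \right)} = \frac{\left(-4\right)^{2}}{78 - J} - \frac{23}{-30} = \frac{16}{78 - J} - - \frac{23}{30} = \frac{16}{78 - J} + \frac{23}{30} = \frac{23}{30} + \frac{16}{78 - J}$)
$C = - \frac{4974354}{65}$ ($C = - 4 \left(19133 - \frac{-2274 + 23 \left(-78\right)}{30 \left(-78 - 78\right)}\right) = - 4 \left(19133 - \frac{-2274 - 1794}{30 \left(-156\right)}\right) = - 4 \left(19133 - \frac{1}{30} \left(- \frac{1}{156}\right) \left(-4068\right)\right) = - 4 \left(19133 - \frac{113}{130}\right) = \left(-4\right) \frac{2487177}{130} = - \frac{4974354}{65} \approx -76529.0$)
$-44193 - C = -44193 - - \frac{4974354}{65} = -44193 + \frac{4974354}{65} = \frac{2101809}{65}$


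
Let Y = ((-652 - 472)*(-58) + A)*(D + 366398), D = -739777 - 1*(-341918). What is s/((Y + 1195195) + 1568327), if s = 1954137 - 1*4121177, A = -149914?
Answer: -541760/667050591 ≈ -0.00081217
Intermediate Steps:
s = -2167040 (s = 1954137 - 4121177 = -2167040)
D = -397859 (D = -739777 + 341918 = -397859)
Y = 2665438842 (Y = ((-652 - 472)*(-58) - 149914)*(-397859 + 366398) = (-1124*(-58) - 149914)*(-31461) = (65192 - 149914)*(-31461) = -84722*(-31461) = 2665438842)
s/((Y + 1195195) + 1568327) = -2167040/((2665438842 + 1195195) + 1568327) = -2167040/(2666634037 + 1568327) = -2167040/2668202364 = -2167040*1/2668202364 = -541760/667050591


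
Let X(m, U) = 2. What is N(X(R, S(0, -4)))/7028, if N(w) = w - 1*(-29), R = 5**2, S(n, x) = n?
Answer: 31/7028 ≈ 0.0044109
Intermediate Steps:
R = 25
N(w) = 29 + w (N(w) = w + 29 = 29 + w)
N(X(R, S(0, -4)))/7028 = (29 + 2)/7028 = 31*(1/7028) = 31/7028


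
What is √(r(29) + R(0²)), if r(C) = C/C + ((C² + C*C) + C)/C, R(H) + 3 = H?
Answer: √57 ≈ 7.5498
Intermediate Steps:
R(H) = -3 + H
r(C) = 1 + (C + 2*C²)/C (r(C) = 1 + ((C² + C²) + C)/C = 1 + (2*C² + C)/C = 1 + (C + 2*C²)/C)
√(r(29) + R(0²)) = √((2 + 2*29) + (-3 + 0²)) = √((2 + 58) + (-3 + 0)) = √(60 - 3) = √57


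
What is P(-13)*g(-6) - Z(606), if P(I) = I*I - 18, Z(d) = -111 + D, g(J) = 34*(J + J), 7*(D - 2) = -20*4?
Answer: -430413/7 ≈ -61488.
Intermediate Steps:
D = -66/7 (D = 2 + (-20*4)/7 = 2 + (⅐)*(-80) = 2 - 80/7 = -66/7 ≈ -9.4286)
g(J) = 68*J (g(J) = 34*(2*J) = 68*J)
Z(d) = -843/7 (Z(d) = -111 - 66/7 = -843/7)
P(I) = -18 + I² (P(I) = I² - 18 = -18 + I²)
P(-13)*g(-6) - Z(606) = (-18 + (-13)²)*(68*(-6)) - 1*(-843/7) = (-18 + 169)*(-408) + 843/7 = 151*(-408) + 843/7 = -61608 + 843/7 = -430413/7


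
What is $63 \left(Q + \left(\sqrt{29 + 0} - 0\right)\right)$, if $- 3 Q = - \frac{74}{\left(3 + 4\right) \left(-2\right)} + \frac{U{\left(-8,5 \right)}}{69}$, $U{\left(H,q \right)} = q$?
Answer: $- \frac{2588}{23} + 63 \sqrt{29} \approx 226.74$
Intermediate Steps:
$Q = - \frac{2588}{1449}$ ($Q = - \frac{- \frac{74}{\left(3 + 4\right) \left(-2\right)} + \frac{5}{69}}{3} = - \frac{- \frac{74}{7 \left(-2\right)} + 5 \cdot \frac{1}{69}}{3} = - \frac{- \frac{74}{-14} + \frac{5}{69}}{3} = - \frac{\left(-74\right) \left(- \frac{1}{14}\right) + \frac{5}{69}}{3} = - \frac{\frac{37}{7} + \frac{5}{69}}{3} = \left(- \frac{1}{3}\right) \frac{2588}{483} = - \frac{2588}{1449} \approx -1.7861$)
$63 \left(Q + \left(\sqrt{29 + 0} - 0\right)\right) = 63 \left(- \frac{2588}{1449} + \left(\sqrt{29 + 0} - 0\right)\right) = 63 \left(- \frac{2588}{1449} + \left(\sqrt{29} + 0\right)\right) = 63 \left(- \frac{2588}{1449} + \sqrt{29}\right) = - \frac{2588}{23} + 63 \sqrt{29}$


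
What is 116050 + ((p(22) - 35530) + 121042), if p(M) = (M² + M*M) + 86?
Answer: 202616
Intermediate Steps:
p(M) = 86 + 2*M² (p(M) = (M² + M²) + 86 = 2*M² + 86 = 86 + 2*M²)
116050 + ((p(22) - 35530) + 121042) = 116050 + (((86 + 2*22²) - 35530) + 121042) = 116050 + (((86 + 2*484) - 35530) + 121042) = 116050 + (((86 + 968) - 35530) + 121042) = 116050 + ((1054 - 35530) + 121042) = 116050 + (-34476 + 121042) = 116050 + 86566 = 202616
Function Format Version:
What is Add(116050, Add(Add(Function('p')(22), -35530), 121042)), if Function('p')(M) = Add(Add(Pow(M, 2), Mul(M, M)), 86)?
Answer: 202616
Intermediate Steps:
Function('p')(M) = Add(86, Mul(2, Pow(M, 2))) (Function('p')(M) = Add(Add(Pow(M, 2), Pow(M, 2)), 86) = Add(Mul(2, Pow(M, 2)), 86) = Add(86, Mul(2, Pow(M, 2))))
Add(116050, Add(Add(Function('p')(22), -35530), 121042)) = Add(116050, Add(Add(Add(86, Mul(2, Pow(22, 2))), -35530), 121042)) = Add(116050, Add(Add(Add(86, Mul(2, 484)), -35530), 121042)) = Add(116050, Add(Add(Add(86, 968), -35530), 121042)) = Add(116050, Add(Add(1054, -35530), 121042)) = Add(116050, Add(-34476, 121042)) = Add(116050, 86566) = 202616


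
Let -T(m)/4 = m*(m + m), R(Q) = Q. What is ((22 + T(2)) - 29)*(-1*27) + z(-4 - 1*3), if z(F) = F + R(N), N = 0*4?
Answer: 1046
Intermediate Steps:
N = 0
T(m) = -8*m² (T(m) = -4*m*(m + m) = -4*m*2*m = -8*m²)
z(F) = F (z(F) = F + 0 = F)
((22 + T(2)) - 29)*(-1*27) + z(-4 - 1*3) = ((22 - 8*2²) - 29)*(-1*27) + (-4 - 1*3) = ((22 - 8*4) - 29)*(-27) + (-4 - 3) = ((22 - 32) - 29)*(-27) - 7 = (-10 - 29)*(-27) - 7 = -39*(-27) - 7 = 1053 - 7 = 1046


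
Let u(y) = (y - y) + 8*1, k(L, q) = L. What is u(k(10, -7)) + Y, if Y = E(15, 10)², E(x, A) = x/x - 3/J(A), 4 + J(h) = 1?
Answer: 12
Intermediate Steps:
J(h) = -3 (J(h) = -4 + 1 = -3)
E(x, A) = 2 (E(x, A) = x/x - 3/(-3) = 1 - 3*(-⅓) = 1 + 1 = 2)
u(y) = 8 (u(y) = 0 + 8 = 8)
Y = 4 (Y = 2² = 4)
u(k(10, -7)) + Y = 8 + 4 = 12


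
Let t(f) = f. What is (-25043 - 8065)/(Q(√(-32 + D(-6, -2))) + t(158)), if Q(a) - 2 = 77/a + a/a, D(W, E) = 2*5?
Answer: -1522968/7483 - 33108*I*√22/7483 ≈ -203.52 - 20.752*I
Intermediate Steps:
D(W, E) = 10
Q(a) = 3 + 77/a (Q(a) = 2 + (77/a + a/a) = 2 + (77/a + 1) = 2 + (1 + 77/a) = 3 + 77/a)
(-25043 - 8065)/(Q(√(-32 + D(-6, -2))) + t(158)) = (-25043 - 8065)/((3 + 77/(√(-32 + 10))) + 158) = -33108/((3 + 77/(√(-22))) + 158) = -33108/((3 + 77/((I*√22))) + 158) = -33108/((3 + 77*(-I*√22/22)) + 158) = -33108/((3 - 7*I*√22/2) + 158) = -33108/(161 - 7*I*√22/2)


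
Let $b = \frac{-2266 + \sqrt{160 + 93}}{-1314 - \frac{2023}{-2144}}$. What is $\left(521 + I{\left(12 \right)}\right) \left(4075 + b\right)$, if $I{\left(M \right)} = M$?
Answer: $\frac{6117118292207}{2815193} - \frac{1142752 \sqrt{253}}{2815193} \approx 2.1729 \cdot 10^{6}$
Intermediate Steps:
$b = \frac{4858304}{2815193} - \frac{2144 \sqrt{253}}{2815193}$ ($b = \frac{-2266 + \sqrt{253}}{-1314 - - \frac{2023}{2144}} = \frac{-2266 + \sqrt{253}}{-1314 + \frac{2023}{2144}} = \frac{-2266 + \sqrt{253}}{- \frac{2815193}{2144}} = \left(-2266 + \sqrt{253}\right) \left(- \frac{2144}{2815193}\right) = \frac{4858304}{2815193} - \frac{2144 \sqrt{253}}{2815193} \approx 1.7136$)
$\left(521 + I{\left(12 \right)}\right) \left(4075 + b\right) = \left(521 + 12\right) \left(4075 + \left(\frac{4858304}{2815193} - \frac{2144 \sqrt{253}}{2815193}\right)\right) = 533 \left(\frac{11476769779}{2815193} - \frac{2144 \sqrt{253}}{2815193}\right) = \frac{6117118292207}{2815193} - \frac{1142752 \sqrt{253}}{2815193}$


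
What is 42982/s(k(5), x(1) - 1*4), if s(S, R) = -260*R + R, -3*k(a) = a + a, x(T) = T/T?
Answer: 42982/777 ≈ 55.318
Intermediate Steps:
x(T) = 1
k(a) = -2*a/3 (k(a) = -(a + a)/3 = -2*a/3)
s(S, R) = -259*R
42982/s(k(5), x(1) - 1*4) = 42982/((-259*(1 - 1*4))) = 42982/((-259*(1 - 4))) = 42982/((-259*(-3))) = 42982/777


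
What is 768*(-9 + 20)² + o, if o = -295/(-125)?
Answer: 2323259/25 ≈ 92930.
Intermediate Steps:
o = 59/25 (o = -295*(-1/125) = 59/25 ≈ 2.3600)
768*(-9 + 20)² + o = 768*(-9 + 20)² + 59/25 = 768*11² + 59/25 = 768*121 + 59/25 = 92928 + 59/25 = 2323259/25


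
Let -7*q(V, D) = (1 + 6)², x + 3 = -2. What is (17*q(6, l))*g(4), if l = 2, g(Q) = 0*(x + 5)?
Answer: 0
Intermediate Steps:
x = -5 (x = -3 - 2 = -5)
g(Q) = 0 (g(Q) = 0*(-5 + 5) = 0*0 = 0)
q(V, D) = -7 (q(V, D) = -(1 + 6)²/7 = -⅐*7² = -⅐*49 = -7)
(17*q(6, l))*g(4) = (17*(-7))*0 = -119*0 = 0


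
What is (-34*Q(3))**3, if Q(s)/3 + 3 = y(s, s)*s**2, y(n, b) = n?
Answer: -14670139392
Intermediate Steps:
Q(s) = -9 + 3*s**3 (Q(s) = -9 + 3*(s*s**2) = -9 + 3*s**3)
(-34*Q(3))**3 = (-34*(-9 + 3*3**3))**3 = (-34*(-9 + 3*27))**3 = (-34*(-9 + 81))**3 = (-34*72)**3 = (-2448)**3 = -14670139392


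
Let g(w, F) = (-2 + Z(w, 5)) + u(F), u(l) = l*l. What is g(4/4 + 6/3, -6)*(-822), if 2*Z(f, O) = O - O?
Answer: -27948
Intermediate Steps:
u(l) = l**2
Z(f, O) = 0 (Z(f, O) = (O - O)/2 = (1/2)*0 = 0)
g(w, F) = -2 + F**2 (g(w, F) = (-2 + 0) + F**2 = -2 + F**2)
g(4/4 + 6/3, -6)*(-822) = (-2 + (-6)**2)*(-822) = (-2 + 36)*(-822) = 34*(-822) = -27948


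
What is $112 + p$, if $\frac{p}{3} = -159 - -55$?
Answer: $-200$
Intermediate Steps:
$p = -312$ ($p = 3 \left(-159 - -55\right) = 3 \left(-159 + 55\right) = 3 \left(-104\right) = -312$)
$112 + p = 112 - 312 = -200$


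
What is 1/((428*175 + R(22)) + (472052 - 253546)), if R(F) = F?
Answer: 1/293428 ≈ 3.4080e-6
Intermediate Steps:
1/((428*175 + R(22)) + (472052 - 253546)) = 1/((428*175 + 22) + (472052 - 253546)) = 1/((74900 + 22) + 218506) = 1/(74922 + 218506) = 1/293428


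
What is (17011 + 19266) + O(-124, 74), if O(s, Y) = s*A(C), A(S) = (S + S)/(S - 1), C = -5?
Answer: 108211/3 ≈ 36070.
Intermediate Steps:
A(S) = 2*S/(-1 + S) (A(S) = (2*S)/(-1 + S) = 2*S/(-1 + S))
O(s, Y) = 5*s/3 (O(s, Y) = s*(2*(-5)/(-1 - 5)) = s*(2*(-5)/(-6)) = s*(2*(-5)*(-1/6)) = s*(5/3) = 5*s/3)
(17011 + 19266) + O(-124, 74) = (17011 + 19266) + (5/3)*(-124) = 36277 - 620/3 = 108211/3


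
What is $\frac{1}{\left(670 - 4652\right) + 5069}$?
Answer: $\frac{1}{1087} \approx 0.00091996$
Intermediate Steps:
$\frac{1}{\left(670 - 4652\right) + 5069} = \frac{1}{-3982 + 5069} = \frac{1}{1087}$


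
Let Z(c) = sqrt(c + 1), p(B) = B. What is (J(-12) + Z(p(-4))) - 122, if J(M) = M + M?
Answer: -146 + I*sqrt(3) ≈ -146.0 + 1.732*I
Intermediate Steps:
J(M) = 2*M
Z(c) = sqrt(1 + c)
(J(-12) + Z(p(-4))) - 122 = (2*(-12) + sqrt(1 - 4)) - 122 = (-24 + sqrt(-3)) - 122 = (-24 + I*sqrt(3)) - 122 = -146 + I*sqrt(3)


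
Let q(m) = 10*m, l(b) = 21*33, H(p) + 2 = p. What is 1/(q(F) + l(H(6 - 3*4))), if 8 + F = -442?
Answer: -1/3807 ≈ -0.00026267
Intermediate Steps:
H(p) = -2 + p
l(b) = 693
F = -450 (F = -8 - 442 = -450)
1/(q(F) + l(H(6 - 3*4))) = 1/(10*(-450) + 693) = 1/(-4500 + 693) = 1/(-3807) = -1/3807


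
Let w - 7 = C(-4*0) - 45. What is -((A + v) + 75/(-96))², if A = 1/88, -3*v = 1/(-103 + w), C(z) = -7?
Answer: -899580049/1526621184 ≈ -0.58926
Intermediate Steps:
w = -45 (w = 7 + (-7 - 45) = 7 - 52 = -45)
v = 1/444 (v = -1/(3*(-103 - 45)) = -⅓/(-148) = -⅓*(-1/148) = 1/444 ≈ 0.0022523)
A = 1/88 ≈ 0.011364
-((A + v) + 75/(-96))² = -((1/88 + 1/444) + 75/(-96))² = -(133/9768 + 75*(-1/96))² = -(133/9768 - 25/32)² = -(-29993/39072)² = -1*899580049/1526621184 = -899580049/1526621184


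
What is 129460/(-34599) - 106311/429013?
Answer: -59218277269/14843420787 ≈ -3.9895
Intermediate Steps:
129460/(-34599) - 106311/429013 = 129460*(-1/34599) - 106311*1/429013 = -129460/34599 - 106311/429013 = -59218277269/14843420787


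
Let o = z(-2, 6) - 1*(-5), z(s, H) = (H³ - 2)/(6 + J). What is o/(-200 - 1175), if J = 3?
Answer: -259/12375 ≈ -0.020929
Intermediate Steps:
z(s, H) = -2/9 + H³/9 (z(s, H) = (H³ - 2)/(6 + 3) = (-2 + H³)/9 = (-2 + H³)*(⅑) = -2/9 + H³/9)
o = 259/9 (o = (-2/9 + (⅑)*6³) - 1*(-5) = (-2/9 + (⅑)*216) + 5 = (-2/9 + 24) + 5 = 214/9 + 5 = 259/9 ≈ 28.778)
o/(-200 - 1175) = (259/9)/(-200 - 1175) = (259/9)/(-1375) = -1/1375*259/9 = -259/12375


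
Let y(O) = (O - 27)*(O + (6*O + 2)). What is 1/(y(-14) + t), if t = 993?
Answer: 1/4929 ≈ 0.00020288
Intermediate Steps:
y(O) = (-27 + O)*(2 + 7*O) (y(O) = (-27 + O)*(O + (2 + 6*O)) = (-27 + O)*(2 + 7*O))
1/(y(-14) + t) = 1/((-54 - 187*(-14) + 7*(-14)²) + 993) = 1/((-54 + 2618 + 7*196) + 993) = 1/((-54 + 2618 + 1372) + 993) = 1/(3936 + 993) = 1/4929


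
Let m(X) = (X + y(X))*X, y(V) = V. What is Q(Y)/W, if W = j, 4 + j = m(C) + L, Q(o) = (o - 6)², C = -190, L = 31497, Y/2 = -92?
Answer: 36100/103693 ≈ 0.34814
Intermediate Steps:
Y = -184 (Y = 2*(-92) = -184)
m(X) = 2*X² (m(X) = (X + X)*X = (2*X)*X = 2*X²)
Q(o) = (-6 + o)²
j = 103693 (j = -4 + (2*(-190)² + 31497) = -4 + (2*36100 + 31497) = -4 + (72200 + 31497) = -4 + 103697 = 103693)
W = 103693
Q(Y)/W = (-6 - 184)²/103693 = (-190)²*(1/103693) = 36100*(1/103693) = 36100/103693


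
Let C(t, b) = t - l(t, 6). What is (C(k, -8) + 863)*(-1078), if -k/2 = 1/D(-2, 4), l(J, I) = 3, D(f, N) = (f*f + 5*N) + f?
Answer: -926982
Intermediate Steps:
D(f, N) = f + f² + 5*N (D(f, N) = (f² + 5*N) + f = f + f² + 5*N)
k = -1/11 (k = -2/(-2 + (-2)² + 5*4) = -2/(-2 + 4 + 20) = -2/22 = -2*1/22 = -1/11 ≈ -0.090909)
C(t, b) = -3 + t (C(t, b) = t - 1*3 = t - 3 = -3 + t)
(C(k, -8) + 863)*(-1078) = ((-3 - 1/11) + 863)*(-1078) = (-34/11 + 863)*(-1078) = (9459/11)*(-1078) = -926982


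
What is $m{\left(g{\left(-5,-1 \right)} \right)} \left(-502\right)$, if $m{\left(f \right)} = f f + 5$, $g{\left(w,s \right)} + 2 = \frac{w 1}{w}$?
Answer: $-3012$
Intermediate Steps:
$g{\left(w,s \right)} = -1$ ($g{\left(w,s \right)} = -2 + \frac{w 1}{w} = -2 + \frac{w}{w} = -2 + 1 = -1$)
$m{\left(f \right)} = 5 + f^{2}$ ($m{\left(f \right)} = f^{2} + 5 = 5 + f^{2}$)
$m{\left(g{\left(-5,-1 \right)} \right)} \left(-502\right) = \left(5 + \left(-1\right)^{2}\right) \left(-502\right) = \left(5 + 1\right) \left(-502\right) = 6 \left(-502\right) = -3012$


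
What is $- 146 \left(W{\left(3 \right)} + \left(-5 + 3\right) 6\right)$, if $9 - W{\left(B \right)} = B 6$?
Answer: $3066$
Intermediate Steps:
$W{\left(B \right)} = 9 - 6 B$ ($W{\left(B \right)} = 9 - B 6 = 9 - 6 B$)
$- 146 \left(W{\left(3 \right)} + \left(-5 + 3\right) 6\right) = - 146 \left(\left(9 - 18\right) + \left(-5 + 3\right) 6\right) = - 146 \left(\left(9 - 18\right) - 12\right) = - 146 \left(-9 - 12\right) = \left(-146\right) \left(-21\right) = 3066$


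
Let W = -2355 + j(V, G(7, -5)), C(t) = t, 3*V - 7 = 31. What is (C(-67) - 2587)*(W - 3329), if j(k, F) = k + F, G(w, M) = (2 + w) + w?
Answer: 45027764/3 ≈ 1.5009e+7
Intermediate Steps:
V = 38/3 (V = 7/3 + (⅓)*31 = 7/3 + 31/3 = 38/3 ≈ 12.667)
G(w, M) = 2 + 2*w
j(k, F) = F + k
W = -6979/3 (W = -2355 + ((2 + 2*7) + 38/3) = -2355 + ((2 + 14) + 38/3) = -2355 + (16 + 38/3) = -2355 + 86/3 = -6979/3 ≈ -2326.3)
(C(-67) - 2587)*(W - 3329) = (-67 - 2587)*(-6979/3 - 3329) = -2654*(-16966/3) = 45027764/3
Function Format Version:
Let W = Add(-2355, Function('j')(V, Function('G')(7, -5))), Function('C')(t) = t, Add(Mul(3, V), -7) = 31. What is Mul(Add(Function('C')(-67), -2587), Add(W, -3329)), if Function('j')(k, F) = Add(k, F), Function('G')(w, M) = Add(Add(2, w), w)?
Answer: Rational(45027764, 3) ≈ 1.5009e+7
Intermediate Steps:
V = Rational(38, 3) (V = Add(Rational(7, 3), Mul(Rational(1, 3), 31)) = Add(Rational(7, 3), Rational(31, 3)) = Rational(38, 3) ≈ 12.667)
Function('G')(w, M) = Add(2, Mul(2, w))
Function('j')(k, F) = Add(F, k)
W = Rational(-6979, 3) (W = Add(-2355, Add(Add(2, Mul(2, 7)), Rational(38, 3))) = Add(-2355, Add(Add(2, 14), Rational(38, 3))) = Add(-2355, Add(16, Rational(38, 3))) = Add(-2355, Rational(86, 3)) = Rational(-6979, 3) ≈ -2326.3)
Mul(Add(Function('C')(-67), -2587), Add(W, -3329)) = Mul(Add(-67, -2587), Add(Rational(-6979, 3), -3329)) = Mul(-2654, Rational(-16966, 3)) = Rational(45027764, 3)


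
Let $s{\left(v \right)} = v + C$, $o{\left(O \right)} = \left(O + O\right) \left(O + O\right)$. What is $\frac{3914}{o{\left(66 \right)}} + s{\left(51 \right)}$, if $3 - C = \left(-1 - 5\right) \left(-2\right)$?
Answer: $\frac{367861}{8712} \approx 42.225$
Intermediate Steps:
$C = -9$ ($C = 3 - \left(-1 - 5\right) \left(-2\right) = 3 - \left(-6\right) \left(-2\right) = 3 - 12 = -9$)
$o{\left(O \right)} = 4 O^{2}$ ($o{\left(O \right)} = 2 O 2 O = 4 O^{2}$)
$s{\left(v \right)} = -9 + v$ ($s{\left(v \right)} = v - 9 = -9 + v$)
$\frac{3914}{o{\left(66 \right)}} + s{\left(51 \right)} = \frac{3914}{4 \cdot 66^{2}} + \left(-9 + 51\right) = \frac{3914}{4 \cdot 4356} + 42 = \frac{3914}{17424} + 42 = 3914 \cdot \frac{1}{17424} + 42 = \frac{1957}{8712} + 42 = \frac{367861}{8712}$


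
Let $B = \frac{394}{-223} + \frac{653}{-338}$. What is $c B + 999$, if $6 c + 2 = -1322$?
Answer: $\frac{205227760}{113061} \approx 1815.2$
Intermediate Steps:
$c = - \frac{662}{3}$ ($c = - \frac{1}{3} + \frac{1}{6} \left(-1322\right) = - \frac{1}{3} - \frac{661}{3} = - \frac{662}{3} \approx -220.67$)
$B = - \frac{278791}{75374}$ ($B = 394 \left(- \frac{1}{223}\right) + 653 \left(- \frac{1}{338}\right) = - \frac{394}{223} - \frac{653}{338} = - \frac{278791}{75374} \approx -3.6988$)
$c B + 999 = \left(- \frac{662}{3}\right) \left(- \frac{278791}{75374}\right) + 999 = \frac{92279821}{113061} + 999 = \frac{205227760}{113061}$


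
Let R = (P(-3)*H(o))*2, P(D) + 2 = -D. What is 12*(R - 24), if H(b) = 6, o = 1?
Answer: -144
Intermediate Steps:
P(D) = -2 - D
R = 12 (R = ((-2 - 1*(-3))*6)*2 = ((-2 + 3)*6)*2 = (1*6)*2 = 6*2 = 12)
12*(R - 24) = 12*(12 - 24) = 12*(-12) = -144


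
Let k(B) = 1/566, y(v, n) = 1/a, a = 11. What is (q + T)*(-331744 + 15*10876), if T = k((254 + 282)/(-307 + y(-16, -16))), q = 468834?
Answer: -22370382513590/283 ≈ -7.9047e+10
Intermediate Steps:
y(v, n) = 1/11
k(B) = 1/566
T = 1/566 ≈ 0.0017668
(q + T)*(-331744 + 15*10876) = (468834 + 1/566)*(-331744 + 15*10876) = 265360045*(-331744 + 163140)/566 = (265360045/566)*(-168604) = -22370382513590/283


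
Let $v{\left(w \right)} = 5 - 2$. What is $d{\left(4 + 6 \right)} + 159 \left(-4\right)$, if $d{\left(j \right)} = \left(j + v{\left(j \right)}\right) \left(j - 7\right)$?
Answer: $-597$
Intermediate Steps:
$v{\left(w \right)} = 3$ ($v{\left(w \right)} = 5 - 2 = 3$)
$d{\left(j \right)} = \left(-7 + j\right) \left(3 + j\right)$ ($d{\left(j \right)} = \left(j + 3\right) \left(j - 7\right) = \left(3 + j\right) \left(-7 + j\right) = \left(-7 + j\right) \left(3 + j\right)$)
$d{\left(4 + 6 \right)} + 159 \left(-4\right) = \left(-21 + \left(4 + 6\right)^{2} - 4 \left(4 + 6\right)\right) + 159 \left(-4\right) = \left(-21 + 10^{2} - 40\right) - 636 = \left(-21 + 100 - 40\right) - 636 = 39 - 636 = -597$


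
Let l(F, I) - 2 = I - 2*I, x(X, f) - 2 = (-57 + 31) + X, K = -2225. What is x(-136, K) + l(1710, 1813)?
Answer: -1971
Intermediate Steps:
x(X, f) = -24 + X (x(X, f) = 2 + ((-57 + 31) + X) = 2 + (-26 + X) = -24 + X)
l(F, I) = 2 - I (l(F, I) = 2 + (I - 2*I) = 2 - I)
x(-136, K) + l(1710, 1813) = (-24 - 136) + (2 - 1*1813) = -160 + (2 - 1813) = -160 - 1811 = -1971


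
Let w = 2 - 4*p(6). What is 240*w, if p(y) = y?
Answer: -5280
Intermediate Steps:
w = -22 (w = 2 - 4*6 = 2 - 24 = -22)
240*w = 240*(-22) = -5280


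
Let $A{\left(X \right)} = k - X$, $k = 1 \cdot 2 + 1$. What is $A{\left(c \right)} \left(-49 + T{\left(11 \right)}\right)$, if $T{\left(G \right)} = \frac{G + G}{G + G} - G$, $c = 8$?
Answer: $295$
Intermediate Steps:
$k = 3$ ($k = 2 + 1 = 3$)
$A{\left(X \right)} = 3 - X$
$T{\left(G \right)} = 1 - G$ ($T{\left(G \right)} = \frac{2 G}{2 G} - G = 2 G \frac{1}{2 G} - G = 1 - G$)
$A{\left(c \right)} \left(-49 + T{\left(11 \right)}\right) = \left(3 - 8\right) \left(-49 + \left(1 - 11\right)\right) = - 5 \left(-49 - 10\right) = \left(-5\right) \left(-59\right) = 295$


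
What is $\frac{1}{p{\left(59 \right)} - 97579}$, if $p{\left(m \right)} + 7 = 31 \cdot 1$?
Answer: $- \frac{1}{97555} \approx -1.0251 \cdot 10^{-5}$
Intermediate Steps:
$p{\left(m \right)} = 24$ ($p{\left(m \right)} = -7 + 31 \cdot 1 = -7 + 31 = 24$)
$\frac{1}{p{\left(59 \right)} - 97579} = \frac{1}{24 - 97579} = \frac{1}{-97555} = - \frac{1}{97555}$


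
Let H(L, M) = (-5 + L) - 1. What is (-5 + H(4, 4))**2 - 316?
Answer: -267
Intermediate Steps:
H(L, M) = -6 + L
(-5 + H(4, 4))**2 - 316 = (-5 + (-6 + 4))**2 - 316 = (-5 - 2)**2 - 316 = (-7)**2 - 316 = 49 - 316 = -267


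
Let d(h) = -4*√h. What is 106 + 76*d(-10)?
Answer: 106 - 304*I*√10 ≈ 106.0 - 961.33*I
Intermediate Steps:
106 + 76*d(-10) = 106 + 76*(-4*I*√10) = 106 - 304*I*√10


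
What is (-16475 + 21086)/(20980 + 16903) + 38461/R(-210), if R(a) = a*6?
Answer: -1451208203/47732580 ≈ -30.403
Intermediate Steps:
R(a) = 6*a
(-16475 + 21086)/(20980 + 16903) + 38461/R(-210) = (-16475 + 21086)/(20980 + 16903) + 38461/((6*(-210))) = 4611/37883 + 38461/(-1260) = 4611*(1/37883) + 38461*(-1/1260) = 4611/37883 - 38461/1260 = -1451208203/47732580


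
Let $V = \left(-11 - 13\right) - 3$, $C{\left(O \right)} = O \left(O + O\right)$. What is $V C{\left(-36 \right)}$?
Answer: $-69984$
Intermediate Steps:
$C{\left(O \right)} = 2 O^{2}$ ($C{\left(O \right)} = O 2 O = 2 O^{2}$)
$V = -27$ ($V = -24 - 3 = -27$)
$V C{\left(-36 \right)} = - 27 \cdot 2 \left(-36\right)^{2} = - 27 \cdot 2 \cdot 1296 = \left(-27\right) 2592 = -69984$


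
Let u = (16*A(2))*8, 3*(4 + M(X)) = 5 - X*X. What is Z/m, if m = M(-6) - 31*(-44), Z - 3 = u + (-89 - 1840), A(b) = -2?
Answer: -6546/4049 ≈ -1.6167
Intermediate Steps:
M(X) = -7/3 - X²/3 (M(X) = -4 + (5 - X*X)/3 = -4 + (5 - X²)/3 = -4 + (5/3 - X²/3) = -7/3 - X²/3)
u = -256 (u = (16*(-2))*8 = -32*8 = -256)
Z = -2182 (Z = 3 + (-256 + (-89 - 1840)) = 3 + (-256 - 1929) = 3 - 2185 = -2182)
m = 4049/3 (m = (-7/3 - ⅓*(-6)²) - 31*(-44) = (-7/3 - ⅓*36) + 1364 = (-7/3 - 12) + 1364 = -43/3 + 1364 = 4049/3 ≈ 1349.7)
Z/m = -2182/4049/3 = -2182*3/4049 = -6546/4049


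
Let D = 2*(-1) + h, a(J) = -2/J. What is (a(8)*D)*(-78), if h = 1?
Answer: -39/2 ≈ -19.500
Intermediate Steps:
D = -1 (D = 2*(-1) + 1 = -2 + 1 = -1)
(a(8)*D)*(-78) = (-2/8*(-1))*(-78) = (-2*⅛*(-1))*(-78) = -¼*(-1)*(-78) = (¼)*(-78) = -39/2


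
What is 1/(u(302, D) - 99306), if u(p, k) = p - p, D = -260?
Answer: -1/99306 ≈ -1.0070e-5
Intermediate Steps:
u(p, k) = 0
1/(u(302, D) - 99306) = 1/(0 - 99306) = 1/(-99306) = -1/99306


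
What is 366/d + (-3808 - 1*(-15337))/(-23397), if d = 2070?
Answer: -850096/2690655 ≈ -0.31594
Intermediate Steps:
366/d + (-3808 - 1*(-15337))/(-23397) = 366/2070 + (-3808 - 1*(-15337))/(-23397) = 366*(1/2070) + (-3808 + 15337)*(-1/23397) = 61/345 + 11529*(-1/23397) = 61/345 - 3843/7799 = -850096/2690655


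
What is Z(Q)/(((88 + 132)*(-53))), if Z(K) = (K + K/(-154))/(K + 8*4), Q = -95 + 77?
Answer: 1377/12569480 ≈ 0.00010955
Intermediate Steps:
Q = -18
Z(K) = 153*K/(154*(32 + K)) (Z(K) = (K + K*(-1/154))/(K + 32) = (K - K/154)/(32 + K) = (153*K/154)/(32 + K) = 153*K/(154*(32 + K)))
Z(Q)/(((88 + 132)*(-53))) = ((153/154)*(-18)/(32 - 18))/(((88 + 132)*(-53))) = ((153/154)*(-18)/14)/((220*(-53))) = ((153/154)*(-18)*(1/14))/(-11660) = -1377/1078*(-1/11660) = 1377/12569480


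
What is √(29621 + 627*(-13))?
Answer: √21470 ≈ 146.53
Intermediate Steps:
√(29621 + 627*(-13)) = √(29621 - 8151) = √21470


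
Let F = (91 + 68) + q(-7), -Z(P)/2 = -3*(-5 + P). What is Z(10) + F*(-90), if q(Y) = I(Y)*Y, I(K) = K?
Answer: -18690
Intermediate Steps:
q(Y) = Y² (q(Y) = Y*Y = Y²)
Z(P) = -30 + 6*P (Z(P) = -(-6)*(-5 + P) = -2*(15 - 3*P) = -30 + 6*P)
F = 208 (F = (91 + 68) + (-7)² = 159 + 49 = 208)
Z(10) + F*(-90) = (-30 + 6*10) + 208*(-90) = (-30 + 60) - 18720 = 30 - 18720 = -18690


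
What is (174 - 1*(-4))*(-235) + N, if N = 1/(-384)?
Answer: -16062721/384 ≈ -41830.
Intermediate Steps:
N = -1/384 ≈ -0.0026042
(174 - 1*(-4))*(-235) + N = (174 - 1*(-4))*(-235) - 1/384 = (174 + 4)*(-235) - 1/384 = 178*(-235) - 1/384 = -41830 - 1/384 = -16062721/384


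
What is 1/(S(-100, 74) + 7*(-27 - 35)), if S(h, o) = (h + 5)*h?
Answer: 1/9066 ≈ 0.00011030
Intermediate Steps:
S(h, o) = h*(5 + h) (S(h, o) = (5 + h)*h = h*(5 + h))
1/(S(-100, 74) + 7*(-27 - 35)) = 1/(-100*(5 - 100) + 7*(-27 - 35)) = 1/(-100*(-95) + 7*(-62)) = 1/(9500 - 434) = 1/9066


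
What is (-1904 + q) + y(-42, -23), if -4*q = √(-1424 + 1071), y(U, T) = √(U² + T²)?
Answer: -1904 + √2293 - I*√353/4 ≈ -1856.1 - 4.6971*I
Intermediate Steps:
y(U, T) = √(T² + U²)
q = -I*√353/4 (q = -√(-1424 + 1071)/4 = -I*√353/4 ≈ -4.6971*I)
(-1904 + q) + y(-42, -23) = (-1904 - I*√353/4) + √((-23)² + (-42)²) = (-1904 - I*√353/4) + √(529 + 1764) = (-1904 - I*√353/4) + √2293 = -1904 + √2293 - I*√353/4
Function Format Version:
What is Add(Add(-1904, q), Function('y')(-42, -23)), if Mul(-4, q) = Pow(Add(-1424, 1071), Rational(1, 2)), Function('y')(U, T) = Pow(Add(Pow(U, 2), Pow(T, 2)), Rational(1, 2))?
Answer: Add(-1904, Pow(2293, Rational(1, 2)), Mul(Rational(-1, 4), I, Pow(353, Rational(1, 2)))) ≈ Add(-1856.1, Mul(-4.6971, I))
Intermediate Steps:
Function('y')(U, T) = Pow(Add(Pow(T, 2), Pow(U, 2)), Rational(1, 2))
q = Mul(Rational(-1, 4), I, Pow(353, Rational(1, 2))) (q = Mul(Rational(-1, 4), Pow(Add(-1424, 1071), Rational(1, 2))) = Mul(Rational(-1, 4), Pow(-353, Rational(1, 2))) = Mul(Rational(-1, 4), Mul(I, Pow(353, Rational(1, 2)))) = Mul(Rational(-1, 4), I, Pow(353, Rational(1, 2))) ≈ Mul(-4.6971, I))
Add(Add(-1904, q), Function('y')(-42, -23)) = Add(Add(-1904, Mul(Rational(-1, 4), I, Pow(353, Rational(1, 2)))), Pow(Add(Pow(-23, 2), Pow(-42, 2)), Rational(1, 2))) = Add(Add(-1904, Mul(Rational(-1, 4), I, Pow(353, Rational(1, 2)))), Pow(Add(529, 1764), Rational(1, 2))) = Add(Add(-1904, Mul(Rational(-1, 4), I, Pow(353, Rational(1, 2)))), Pow(2293, Rational(1, 2))) = Add(-1904, Pow(2293, Rational(1, 2)), Mul(Rational(-1, 4), I, Pow(353, Rational(1, 2))))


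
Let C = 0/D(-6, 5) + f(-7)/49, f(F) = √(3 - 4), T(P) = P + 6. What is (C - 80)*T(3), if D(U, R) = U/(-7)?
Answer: -720 + 9*I/49 ≈ -720.0 + 0.18367*I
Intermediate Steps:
T(P) = 6 + P
f(F) = I (f(F) = √(-1) = I)
D(U, R) = -U/7 (D(U, R) = U*(-⅐) = -U/7)
C = I/49 (C = 0/((-⅐*(-6))) + I/49 = 0/(6/7) + I*(1/49) = 0*(7/6) + I/49 = 0 + I/49 = I/49 ≈ 0.020408*I)
(C - 80)*T(3) = (I/49 - 80)*(6 + 3) = (-80 + I/49)*9 = -720 + 9*I/49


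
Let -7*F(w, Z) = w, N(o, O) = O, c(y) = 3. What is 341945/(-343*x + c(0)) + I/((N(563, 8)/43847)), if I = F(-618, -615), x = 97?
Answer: 28170583894/58219 ≈ 4.8387e+5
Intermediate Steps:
F(w, Z) = -w/7
I = 618/7 (I = -⅐*(-618) = 618/7 ≈ 88.286)
341945/(-343*x + c(0)) + I/((N(563, 8)/43847)) = 341945/(-343*97 + 3) + 618/(7*((8/43847))) = 341945/(-33271 + 3) + 618/(7*((8*(1/43847)))) = 341945/(-33268) + 618/(7*(8/43847)) = 341945*(-1/33268) + (618/7)*(43847/8) = -341945/33268 + 13548723/28 = 28170583894/58219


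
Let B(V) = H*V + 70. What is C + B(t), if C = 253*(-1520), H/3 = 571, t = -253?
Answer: -817879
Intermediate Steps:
H = 1713 (H = 3*571 = 1713)
C = -384560
B(V) = 70 + 1713*V (B(V) = 1713*V + 70 = 70 + 1713*V)
C + B(t) = -384560 + (70 + 1713*(-253)) = -384560 + (70 - 433389) = -384560 - 433319 = -817879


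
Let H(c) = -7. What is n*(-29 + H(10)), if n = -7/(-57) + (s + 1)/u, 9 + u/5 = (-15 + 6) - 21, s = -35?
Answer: -13212/1235 ≈ -10.698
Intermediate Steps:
u = -195 (u = -45 + 5*((-15 + 6) - 21) = -45 + 5*(-9 - 21) = -45 + 5*(-30) = -45 - 150 = -195)
n = 367/1235 (n = -7/(-57) + (-35 + 1)/(-195) = -7*(-1/57) - 34*(-1/195) = 7/57 + 34/195 = 367/1235 ≈ 0.29717)
n*(-29 + H(10)) = 367*(-29 - 7)/1235 = (367/1235)*(-36) = -13212/1235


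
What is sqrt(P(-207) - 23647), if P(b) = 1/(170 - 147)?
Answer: 2*I*sqrt(3127310)/23 ≈ 153.78*I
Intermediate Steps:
P(b) = 1/23
sqrt(P(-207) - 23647) = sqrt(1/23 - 23647) = sqrt(-543880/23) = 2*I*sqrt(3127310)/23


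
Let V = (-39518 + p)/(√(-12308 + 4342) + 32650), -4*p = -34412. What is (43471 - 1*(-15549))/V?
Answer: -385400600/6183 - 11804*I*√7966/6183 ≈ -62332.0 - 170.39*I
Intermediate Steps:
p = 8603 (p = -¼*(-34412) = 8603)
V = -30915/(32650 + I*√7966) (V = (-39518 + 8603)/(√(-12308 + 4342) + 32650) = -30915/(√(-7966) + 32650) = -30915/(I*√7966 + 32650) = -30915/(32650 + I*√7966) ≈ -0.94685 + 0.0025883*I)
(43471 - 1*(-15549))/V = (43471 - 1*(-15549))/(-504687375/533015233 + 30915*I*√7966/1066030466) = (43471 + 15549)/(-504687375/533015233 + 30915*I*√7966/1066030466) = 59020/(-504687375/533015233 + 30915*I*√7966/1066030466)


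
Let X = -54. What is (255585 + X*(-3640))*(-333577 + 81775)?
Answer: -113851015290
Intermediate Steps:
(255585 + X*(-3640))*(-333577 + 81775) = (255585 - 54*(-3640))*(-333577 + 81775) = (255585 + 196560)*(-251802) = 452145*(-251802) = -113851015290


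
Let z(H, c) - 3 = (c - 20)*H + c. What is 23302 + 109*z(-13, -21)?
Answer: 79437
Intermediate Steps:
z(H, c) = 3 + c + H*(-20 + c) (z(H, c) = 3 + ((c - 20)*H + c) = 3 + ((-20 + c)*H + c) = 3 + (H*(-20 + c) + c) = 3 + (c + H*(-20 + c)) = 3 + c + H*(-20 + c))
23302 + 109*z(-13, -21) = 23302 + 109*(3 - 21 - 20*(-13) - 13*(-21)) = 23302 + 109*(3 - 21 + 260 + 273) = 23302 + 109*515 = 23302 + 56135 = 79437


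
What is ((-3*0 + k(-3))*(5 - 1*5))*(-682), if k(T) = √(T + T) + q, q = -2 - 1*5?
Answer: 0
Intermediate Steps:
q = -7 (q = -2 - 5 = -7)
k(T) = -7 + √2*√T (k(T) = √(T + T) - 7 = √(2*T) - 7 = √2*√T - 7 = -7 + √2*√T)
((-3*0 + k(-3))*(5 - 1*5))*(-682) = ((-3*0 + (-7 + √2*√(-3)))*(5 - 1*5))*(-682) = ((0 + (-7 + √2*(I*√3)))*(5 - 5))*(-682) = ((0 + (-7 + I*√6))*0)*(-682) = ((-7 + I*√6)*0)*(-682) = 0*(-682) = 0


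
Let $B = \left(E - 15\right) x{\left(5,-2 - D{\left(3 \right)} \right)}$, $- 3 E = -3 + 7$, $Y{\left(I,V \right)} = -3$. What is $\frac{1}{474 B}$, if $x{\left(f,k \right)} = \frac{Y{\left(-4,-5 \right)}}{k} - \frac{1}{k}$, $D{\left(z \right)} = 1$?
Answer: $- \frac{3}{30968} \approx -9.6874 \cdot 10^{-5}$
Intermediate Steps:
$E = - \frac{4}{3}$ ($E = - \frac{-3 + 7}{3} = \left(- \frac{1}{3}\right) 4 = - \frac{4}{3} \approx -1.3333$)
$x{\left(f,k \right)} = - \frac{4}{k}$ ($x{\left(f,k \right)} = - \frac{3}{k} - \frac{1}{k} = - \frac{4}{k}$)
$B = - \frac{196}{9}$ ($B = \left(- \frac{4}{3} - 15\right) \left(- \frac{4}{-2 - 1}\right) = - \frac{49 \left(- \frac{4}{-2 - 1}\right)}{3} = - \frac{49 \left(- \frac{4}{-3}\right)}{3} = - \frac{49 \left(\left(-4\right) \left(- \frac{1}{3}\right)\right)}{3} = \left(- \frac{49}{3}\right) \frac{4}{3} = - \frac{196}{9} \approx -21.778$)
$\frac{1}{474 B} = \frac{1}{474 \left(- \frac{196}{9}\right)} = \frac{1}{474} \left(- \frac{9}{196}\right) = - \frac{3}{30968}$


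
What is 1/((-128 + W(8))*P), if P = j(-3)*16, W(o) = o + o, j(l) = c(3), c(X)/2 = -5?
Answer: 1/17920 ≈ 5.5804e-5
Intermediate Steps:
c(X) = -10 (c(X) = 2*(-5) = -10)
j(l) = -10
W(o) = 2*o
P = -160 (P = -10*16 = -160)
1/((-128 + W(8))*P) = 1/((-128 + 2*8)*(-160)) = 1/((-128 + 16)*(-160)) = 1/(-112*(-160)) = 1/17920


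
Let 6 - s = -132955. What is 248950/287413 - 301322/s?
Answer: -53503219036/38214719893 ≈ -1.4001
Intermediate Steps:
s = 132961 (s = 6 - 1*(-132955) = 6 + 132955 = 132961)
248950/287413 - 301322/s = 248950/287413 - 301322/132961 = -53503219036/38214719893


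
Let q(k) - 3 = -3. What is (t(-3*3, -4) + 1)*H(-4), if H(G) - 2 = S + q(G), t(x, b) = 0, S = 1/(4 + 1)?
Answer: 11/5 ≈ 2.2000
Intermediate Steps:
S = ⅕ (S = 1/5 = ⅕ ≈ 0.20000)
q(k) = 0 (q(k) = 3 - 3 = 0)
H(G) = 11/5 (H(G) = 2 + (⅕ + 0) = 2 + ⅕ = 11/5)
(t(-3*3, -4) + 1)*H(-4) = (0 + 1)*(11/5) = 1*(11/5) = 11/5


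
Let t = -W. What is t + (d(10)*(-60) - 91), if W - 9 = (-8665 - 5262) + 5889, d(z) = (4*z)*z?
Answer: -16062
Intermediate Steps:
d(z) = 4*z²
W = -8029 (W = 9 + ((-8665 - 5262) + 5889) = 9 + (-13927 + 5889) = 9 - 8038 = -8029)
t = 8029 (t = -1*(-8029) = 8029)
t + (d(10)*(-60) - 91) = 8029 + ((4*10²)*(-60) - 91) = 8029 + ((4*100)*(-60) - 91) = 8029 + (400*(-60) - 91) = 8029 + (-24000 - 91) = 8029 - 24091 = -16062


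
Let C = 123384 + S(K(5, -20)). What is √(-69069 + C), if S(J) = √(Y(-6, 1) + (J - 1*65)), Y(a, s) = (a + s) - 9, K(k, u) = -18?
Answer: √(54315 + I*√97) ≈ 233.06 + 0.021*I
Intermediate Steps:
Y(a, s) = -9 + a + s
S(J) = √(-79 + J) (S(J) = √((-9 - 6 + 1) + (J - 1*65)) = √(-14 + (J - 65)) = √(-14 + (-65 + J)) = √(-79 + J))
C = 123384 + I*√97 (C = 123384 + √(-79 - 18) = 123384 + √(-97) = 123384 + I*√97 ≈ 1.2338e+5 + 9.8489*I)
√(-69069 + C) = √(-69069 + (123384 + I*√97)) = √(54315 + I*√97)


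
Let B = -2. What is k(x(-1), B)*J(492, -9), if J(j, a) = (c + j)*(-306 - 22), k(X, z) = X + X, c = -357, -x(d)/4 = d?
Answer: -354240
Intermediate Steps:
x(d) = -4*d
k(X, z) = 2*X
J(j, a) = 117096 - 328*j (J(j, a) = (-357 + j)*(-306 - 22) = (-357 + j)*(-328) = 117096 - 328*j)
k(x(-1), B)*J(492, -9) = (2*(-4*(-1)))*(117096 - 328*492) = (2*4)*(117096 - 161376) = 8*(-44280) = -354240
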